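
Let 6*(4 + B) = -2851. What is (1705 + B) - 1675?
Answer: -2695/6 ≈ -449.17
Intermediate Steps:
B = -2875/6 (B = -4 + (1/6)*(-2851) = -4 - 2851/6 = -2875/6 ≈ -479.17)
(1705 + B) - 1675 = (1705 - 2875/6) - 1675 = 7355/6 - 1675 = -2695/6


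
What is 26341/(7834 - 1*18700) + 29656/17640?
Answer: -5933881/7986510 ≈ -0.74299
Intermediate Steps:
26341/(7834 - 1*18700) + 29656/17640 = 26341/(7834 - 18700) + 29656*(1/17640) = 26341/(-10866) + 3707/2205 = 26341*(-1/10866) + 3707/2205 = -26341/10866 + 3707/2205 = -5933881/7986510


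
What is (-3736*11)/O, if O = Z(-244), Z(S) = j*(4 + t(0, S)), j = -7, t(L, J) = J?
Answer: -5137/210 ≈ -24.462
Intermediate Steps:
Z(S) = -28 - 7*S (Z(S) = -7*(4 + S) = -28 - 7*S)
O = 1680 (O = -28 - 7*(-244) = -28 + 1708 = 1680)
(-3736*11)/O = -3736*11/1680 = -41096*1/1680 = -5137/210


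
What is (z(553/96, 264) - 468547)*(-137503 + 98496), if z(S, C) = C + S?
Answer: 1753544667305/96 ≈ 1.8266e+10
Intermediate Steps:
(z(553/96, 264) - 468547)*(-137503 + 98496) = ((264 + 553/96) - 468547)*(-137503 + 98496) = ((264 + 553*(1/96)) - 468547)*(-39007) = ((264 + 553/96) - 468547)*(-39007) = (25897/96 - 468547)*(-39007) = -44954615/96*(-39007) = 1753544667305/96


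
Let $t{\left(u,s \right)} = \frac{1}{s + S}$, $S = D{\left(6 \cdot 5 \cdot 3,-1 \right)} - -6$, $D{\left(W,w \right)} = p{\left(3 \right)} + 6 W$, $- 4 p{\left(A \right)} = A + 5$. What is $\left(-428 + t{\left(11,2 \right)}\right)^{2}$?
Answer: $\frac{54609613969}{298116} \approx 1.8318 \cdot 10^{5}$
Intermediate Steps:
$p{\left(A \right)} = - \frac{5}{4} - \frac{A}{4}$ ($p{\left(A \right)} = - \frac{A + 5}{4} = - \frac{5 + A}{4} = - \frac{5}{4} - \frac{A}{4}$)
$D{\left(W,w \right)} = -2 + 6 W$ ($D{\left(W,w \right)} = \left(- \frac{5}{4} - \frac{3}{4}\right) + 6 W = -2 + 6 W$)
$S = 544$ ($S = \left(-2 + 6 \cdot 6 \cdot 5 \cdot 3\right) - -6 = \left(-2 + 6 \cdot 30 \cdot 3\right) + 6 = \left(-2 + 6 \cdot 90\right) + 6 = \left(-2 + 540\right) + 6 = 538 + 6 = 544$)
$t{\left(u,s \right)} = \frac{1}{544 + s}$ ($t{\left(u,s \right)} = \frac{1}{s + 544} = \frac{1}{544 + s}$)
$\left(-428 + t{\left(11,2 \right)}\right)^{2} = \left(-428 + \frac{1}{544 + 2}\right)^{2} = \left(-428 + \frac{1}{546}\right)^{2} = \left(- \frac{233687}{546}\right)^{2} = \frac{54609613969}{298116}$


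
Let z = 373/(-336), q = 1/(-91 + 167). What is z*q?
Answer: -373/25536 ≈ -0.014607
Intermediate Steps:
q = 1/76 ≈ 0.013158
z = -373/336 (z = 373*(-1/336) = -373/336 ≈ -1.1101)
z*q = -373/336*1/76 = -373/25536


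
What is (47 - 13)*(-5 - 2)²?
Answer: 1666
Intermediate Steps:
(47 - 13)*(-5 - 2)² = 34*(-7)² = 34*49 = 1666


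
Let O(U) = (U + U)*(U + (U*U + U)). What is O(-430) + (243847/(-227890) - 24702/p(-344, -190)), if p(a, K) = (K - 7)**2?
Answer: -1399807774490741003/8844183010 ≈ -1.5827e+8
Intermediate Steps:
p(a, K) = (-7 + K)**2
O(U) = 2*U*(U**2 + 2*U) (O(U) = (2*U)*(U + (U**2 + U)) = (2*U)*(U + (U + U**2)) = (2*U)*(U**2 + 2*U) = 2*U*(U**2 + 2*U))
O(-430) + (243847/(-227890) - 24702/p(-344, -190)) = 2*(-430)**2*(2 - 430) + (243847/(-227890) - 24702/(-7 - 190)**2) = 2*184900*(-428) + (243847*(-1/227890) - 24702/((-197)**2)) = -158274400 + (-243847/227890 - 24702/38809) = -158274400 - 15092797003/8844183010 = -1399807774490741003/8844183010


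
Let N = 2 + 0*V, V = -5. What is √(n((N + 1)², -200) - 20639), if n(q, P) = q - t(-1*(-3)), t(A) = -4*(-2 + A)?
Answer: I*√20626 ≈ 143.62*I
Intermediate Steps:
N = 2 (N = 2 + 0*(-5) = 2 + 0 = 2)
t(A) = 8 - 4*A
n(q, P) = 4 + q (n(q, P) = q - (8 - (-4)*(-3)) = q - (8 - 4*3) = q - (8 - 12) = q - 1*(-4) = q + 4 = 4 + q)
√(n((N + 1)², -200) - 20639) = √((4 + (2 + 1)²) - 20639) = √((4 + 3²) - 20639) = √((4 + 9) - 20639) = √(13 - 20639) = √(-20626) = I*√20626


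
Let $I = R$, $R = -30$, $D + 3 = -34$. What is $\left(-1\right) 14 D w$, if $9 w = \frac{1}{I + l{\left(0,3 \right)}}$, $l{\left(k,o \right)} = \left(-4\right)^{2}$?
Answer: $- \frac{37}{9} \approx -4.1111$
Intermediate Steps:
$D = -37$ ($D = -3 - 34 = -37$)
$l{\left(k,o \right)} = 16$
$I = -30$
$w = - \frac{1}{126}$ ($w = \frac{1}{9 \left(-30 + 16\right)} = \frac{1}{9 \left(-14\right)} = \frac{1}{9} \left(- \frac{1}{14}\right) = - \frac{1}{126} \approx -0.0079365$)
$\left(-1\right) 14 D w = \left(-1\right) 14 \left(-37\right) \left(- \frac{1}{126}\right) = \left(-14\right) \left(-37\right) \left(- \frac{1}{126}\right) = 518 \left(- \frac{1}{126}\right) = - \frac{37}{9}$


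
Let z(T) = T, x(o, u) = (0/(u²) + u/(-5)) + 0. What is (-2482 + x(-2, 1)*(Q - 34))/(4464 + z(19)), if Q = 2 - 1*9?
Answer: -12369/22415 ≈ -0.55182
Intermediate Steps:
x(o, u) = -u/5 (x(o, u) = (0/u² + u*(-⅕)) + 0 = (0 - u/5) + 0 = -u/5 + 0 = -u/5)
Q = -7 (Q = 2 - 9 = -7)
(-2482 + x(-2, 1)*(Q - 34))/(4464 + z(19)) = (-2482 + (-⅕*1)*(-7 - 34))/(4464 + 19) = (-2482 - ⅕*(-41))/4483 = (-2482 + 41/5)*(1/4483) = -12369/5*1/4483 = -12369/22415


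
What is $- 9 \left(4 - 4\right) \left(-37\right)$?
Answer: $0$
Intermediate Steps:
$- 9 \left(4 - 4\right) \left(-37\right) = \left(-9\right) 0 \left(-37\right) = 0 \left(-37\right) = 0$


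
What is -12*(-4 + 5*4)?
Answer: -192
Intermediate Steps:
-12*(-4 + 5*4) = -12*(-4 + 20) = -12*16 = -192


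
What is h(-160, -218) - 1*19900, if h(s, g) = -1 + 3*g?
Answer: -20555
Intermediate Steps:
h(-160, -218) - 1*19900 = (-1 + 3*(-218)) - 1*19900 = (-1 - 654) - 19900 = -655 - 19900 = -20555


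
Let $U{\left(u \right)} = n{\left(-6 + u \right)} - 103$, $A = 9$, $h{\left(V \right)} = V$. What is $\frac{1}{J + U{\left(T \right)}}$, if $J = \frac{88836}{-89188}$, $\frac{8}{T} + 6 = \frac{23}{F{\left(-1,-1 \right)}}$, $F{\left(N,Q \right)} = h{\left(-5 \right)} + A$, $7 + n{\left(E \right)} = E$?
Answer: $- \frac{2027}{302015} \approx -0.0067116$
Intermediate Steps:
$n{\left(E \right)} = -7 + E$
$F{\left(N,Q \right)} = 4$ ($F{\left(N,Q \right)} = -5 + 9 = 4$)
$T = -32$ ($T = \frac{8}{-6 + \frac{23}{4}} = \frac{8}{- \frac{1}{4}} = 8 \left(-4\right) = -32$)
$U{\left(u \right)} = -116 + u$ ($U{\left(u \right)} = \left(-7 + \left(-6 + u\right)\right) - 103 = \left(-13 + u\right) - 103 = -116 + u$)
$J = - \frac{2019}{2027}$ ($J = 88836 \left(- \frac{1}{89188}\right) = - \frac{2019}{2027} \approx -0.99605$)
$\frac{1}{J + U{\left(T \right)}} = \frac{1}{- \frac{2019}{2027} - 148} = \frac{1}{- \frac{302015}{2027}} = - \frac{2027}{302015}$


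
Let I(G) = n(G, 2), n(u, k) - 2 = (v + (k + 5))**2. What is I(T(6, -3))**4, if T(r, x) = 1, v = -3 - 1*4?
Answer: 16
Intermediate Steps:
v = -7 (v = -3 - 4 = -7)
n(u, k) = 2 + (-2 + k)**2 (n(u, k) = 2 + (-7 + (k + 5))**2 = 2 + (-7 + (5 + k))**2 = 2 + (-2 + k)**2)
I(G) = 2 (I(G) = 2 + (-2 + 2)**2 = 2 + 0**2 = 2 + 0 = 2)
I(T(6, -3))**4 = 2**4 = 16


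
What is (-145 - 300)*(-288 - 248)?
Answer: 238520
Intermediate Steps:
(-145 - 300)*(-288 - 248) = -445*(-536) = 238520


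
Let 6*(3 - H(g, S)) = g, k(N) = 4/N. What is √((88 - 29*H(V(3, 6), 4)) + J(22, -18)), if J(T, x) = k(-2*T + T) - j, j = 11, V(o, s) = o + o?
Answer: 3*√253/11 ≈ 4.3380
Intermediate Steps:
V(o, s) = 2*o
H(g, S) = 3 - g/6
J(T, x) = -11 - 4/T (J(T, x) = 4/(-2*T + T) - 1*11 = 4/((-T)) - 11 = 4*(-1/T) - 11 = -4/T - 11 = -11 - 4/T)
√((88 - 29*H(V(3, 6), 4)) + J(22, -18)) = √((88 - 29*(3 - 3/3)) + (-11 - 4/22)) = √((88 - 29*(3 - ⅙*6)) + (-11 - 4*1/22)) = √((88 - 29*(3 - 1)) + (-11 - 2/11)) = √((88 - 29*2) - 123/11) = √((88 - 58) - 123/11) = √(30 - 123/11) = √(207/11) = 3*√253/11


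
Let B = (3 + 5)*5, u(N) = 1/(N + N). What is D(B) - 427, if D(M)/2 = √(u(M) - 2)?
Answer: -427 + I*√795/10 ≈ -427.0 + 2.8196*I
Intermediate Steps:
u(N) = 1/(2*N)
B = 40 (B = 8*5 = 40)
D(M) = 2*√(-2 + 1/(2*M)) (D(M) = 2*√(1/(2*M) - 2) = 2*√(-2 + 1/(2*M)))
D(B) - 427 = √(-8 + 2/40) - 427 = √(-8 + 2*(1/40)) - 427 = √(-8 + 1/20) - 427 = √(-159/20) - 427 = I*√795/10 - 427 = -427 + I*√795/10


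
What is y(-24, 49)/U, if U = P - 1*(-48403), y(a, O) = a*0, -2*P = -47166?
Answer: 0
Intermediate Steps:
P = 23583 (P = -1/2*(-47166) = 23583)
y(a, O) = 0
U = 71986 (U = 23583 - 1*(-48403) = 23583 + 48403 = 71986)
y(-24, 49)/U = 0/71986 = 0*(1/71986) = 0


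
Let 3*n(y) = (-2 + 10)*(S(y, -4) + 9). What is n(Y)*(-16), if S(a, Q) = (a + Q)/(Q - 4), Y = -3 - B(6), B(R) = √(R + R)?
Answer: -1264/3 - 32*√3/3 ≈ -439.81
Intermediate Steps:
B(R) = √2*√R (B(R) = √(2*R) = √2*√R)
Y = -3 - 2*√3 (Y = -3 - √2*√6 = -3 - 2*√3 ≈ -6.4641)
S(a, Q) = (Q + a)/(-4 + Q)
n(y) = 76/3 - y/3 (n(y) = ((-2 + 10)*((-4 + y)/(-4 - 4) + 9))/3 = (8*((-4 + y)/(-8) + 9))/3 = (8*(-(-4 + y)/8 + 9))/3 = (8*((½ - y/8) + 9))/3 = (8*(19/2 - y/8))/3 = (76 - y)/3 = 76/3 - y/3)
n(Y)*(-16) = (76/3 - (-3 - 2*√3)/3)*(-16) = (76/3 + (1 + 2*√3/3))*(-16) = (79/3 + 2*√3/3)*(-16) = -1264/3 - 32*√3/3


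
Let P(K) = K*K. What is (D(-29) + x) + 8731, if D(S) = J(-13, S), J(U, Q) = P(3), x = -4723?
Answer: 4017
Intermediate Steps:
P(K) = K²
J(U, Q) = 9 (J(U, Q) = 3² = 9)
D(S) = 9
(D(-29) + x) + 8731 = (9 - 4723) + 8731 = -4714 + 8731 = 4017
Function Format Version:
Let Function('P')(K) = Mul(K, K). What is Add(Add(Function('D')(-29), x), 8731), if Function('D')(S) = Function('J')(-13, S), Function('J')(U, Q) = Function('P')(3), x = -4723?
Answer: 4017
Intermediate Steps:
Function('P')(K) = Pow(K, 2)
Function('J')(U, Q) = 9 (Function('J')(U, Q) = Pow(3, 2) = 9)
Function('D')(S) = 9
Add(Add(Function('D')(-29), x), 8731) = Add(Add(9, -4723), 8731) = Add(-4714, 8731) = 4017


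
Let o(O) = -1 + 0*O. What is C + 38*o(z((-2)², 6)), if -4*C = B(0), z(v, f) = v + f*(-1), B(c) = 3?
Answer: -155/4 ≈ -38.750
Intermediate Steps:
z(v, f) = v - f
C = -¾ (C = -¼*3 = -¾ ≈ -0.75000)
o(O) = -1 (o(O) = -1 + 0 = -1)
C + 38*o(z((-2)², 6)) = -¾ + 38*(-1) = -¾ - 38 = -155/4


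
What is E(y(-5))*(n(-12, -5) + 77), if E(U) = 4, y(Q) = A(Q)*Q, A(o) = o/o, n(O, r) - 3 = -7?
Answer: 292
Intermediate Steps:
n(O, r) = -4 (n(O, r) = 3 - 7 = -4)
A(o) = 1
y(Q) = Q (y(Q) = 1*Q = Q)
E(y(-5))*(n(-12, -5) + 77) = 4*(-4 + 77) = 4*73 = 292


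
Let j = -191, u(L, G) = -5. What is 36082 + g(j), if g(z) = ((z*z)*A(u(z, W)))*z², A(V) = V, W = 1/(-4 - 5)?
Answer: -6654280723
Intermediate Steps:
W = -⅑ (W = 1/(-9) = -⅑ ≈ -0.11111)
g(z) = -5*z⁴ (g(z) = ((z*z)*(-5))*z² = (z²*(-5))*z² = (-5*z²)*z² = -5*z⁴)
36082 + g(j) = 36082 - 5*(-191)⁴ = 36082 - 5*1330863361 = 36082 - 6654316805 = -6654280723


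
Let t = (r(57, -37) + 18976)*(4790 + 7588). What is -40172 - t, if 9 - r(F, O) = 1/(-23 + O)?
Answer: -2350367083/10 ≈ -2.3504e+8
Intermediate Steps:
r(F, O) = 9 - 1/(-23 + O)
t = 2349965363/10 (t = ((-208 + 9*(-37))/(-23 - 37) + 18976)*(4790 + 7588) = ((-208 - 333)/(-60) + 18976)*12378 = (-1/60*(-541) + 18976)*12378 = (541/60 + 18976)*12378 = (1139101/60)*12378 = 2349965363/10 ≈ 2.3500e+8)
-40172 - t = -40172 - 1*2349965363/10 = -40172 - 2349965363/10 = -2350367083/10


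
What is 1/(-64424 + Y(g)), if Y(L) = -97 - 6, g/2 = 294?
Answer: -1/64527 ≈ -1.5497e-5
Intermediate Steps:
g = 588 (g = 2*294 = 588)
Y(L) = -103
1/(-64424 + Y(g)) = 1/(-64424 - 103) = 1/(-64527) = -1/64527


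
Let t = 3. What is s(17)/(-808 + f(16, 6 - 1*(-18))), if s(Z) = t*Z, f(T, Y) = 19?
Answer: -17/263 ≈ -0.064639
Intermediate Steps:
s(Z) = 3*Z
s(17)/(-808 + f(16, 6 - 1*(-18))) = (3*17)/(-808 + 19) = 51/(-789) = -1/789*51 = -17/263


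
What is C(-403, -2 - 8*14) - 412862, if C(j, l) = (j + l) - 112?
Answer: -413491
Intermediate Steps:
C(j, l) = -112 + j + l
C(-403, -2 - 8*14) - 412862 = (-112 - 403 + (-2 - 8*14)) - 412862 = (-112 - 403 + (-2 - 112)) - 412862 = (-112 - 403 - 114) - 412862 = -629 - 412862 = -413491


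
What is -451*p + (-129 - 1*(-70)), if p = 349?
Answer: -157458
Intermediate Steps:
-451*p + (-129 - 1*(-70)) = -451*349 + (-129 - 1*(-70)) = -157399 + (-129 + 70) = -157399 - 59 = -157458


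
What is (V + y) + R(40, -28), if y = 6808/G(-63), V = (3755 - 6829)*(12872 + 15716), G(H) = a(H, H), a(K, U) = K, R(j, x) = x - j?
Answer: -5536420348/63 ≈ -8.7880e+7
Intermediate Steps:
G(H) = H
V = -87879512 (V = -3074*28588 = -87879512)
y = -6808/63 (y = 6808/(-63) = 6808*(-1/63) = -6808/63 ≈ -108.06)
(V + y) + R(40, -28) = (-87879512 - 6808/63) + (-28 - 1*40) = -5536416064/63 + (-28 - 40) = -5536416064/63 - 68 = -5536420348/63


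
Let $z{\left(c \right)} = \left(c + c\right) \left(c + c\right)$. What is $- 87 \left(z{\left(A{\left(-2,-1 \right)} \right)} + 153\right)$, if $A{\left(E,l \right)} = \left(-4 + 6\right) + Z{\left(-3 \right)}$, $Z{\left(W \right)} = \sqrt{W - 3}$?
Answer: $-12615 - 1392 i \sqrt{6} \approx -12615.0 - 3409.7 i$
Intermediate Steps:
$Z{\left(W \right)} = \sqrt{-3 + W}$
$A{\left(E,l \right)} = 2 + i \sqrt{6}$ ($A{\left(E,l \right)} = \left(-4 + 6\right) + \sqrt{-3 - 3} = 2 + \sqrt{-6} = 2 + i \sqrt{6}$)
$z{\left(c \right)} = 4 c^{2}$ ($z{\left(c \right)} = 2 c 2 c = 4 c^{2}$)
$- 87 \left(z{\left(A{\left(-2,-1 \right)} \right)} + 153\right) = - 87 \left(4 \left(2 + i \sqrt{6}\right)^{2} + 153\right) = - 87 \left(153 + 4 \left(2 + i \sqrt{6}\right)^{2}\right) = -13311 - 348 \left(2 + i \sqrt{6}\right)^{2}$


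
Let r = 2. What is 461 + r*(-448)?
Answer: -435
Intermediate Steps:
461 + r*(-448) = 461 + 2*(-448) = 461 - 896 = -435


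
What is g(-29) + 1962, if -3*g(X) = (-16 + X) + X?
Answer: 5960/3 ≈ 1986.7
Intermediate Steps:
g(X) = 16/3 - 2*X/3 (g(X) = -((-16 + X) + X)/3 = -(-16 + 2*X)/3 = 16/3 - 2*X/3)
g(-29) + 1962 = (16/3 - 2/3*(-29)) + 1962 = (16/3 + 58/3) + 1962 = 74/3 + 1962 = 5960/3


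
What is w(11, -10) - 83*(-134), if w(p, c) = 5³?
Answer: 11247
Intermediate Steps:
w(p, c) = 125
w(11, -10) - 83*(-134) = 125 - 83*(-134) = 125 + 11122 = 11247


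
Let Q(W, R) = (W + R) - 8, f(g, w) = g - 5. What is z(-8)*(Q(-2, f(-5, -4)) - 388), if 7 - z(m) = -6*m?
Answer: 16728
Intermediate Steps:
z(m) = 7 + 6*m (z(m) = 7 - (-6)*m = 7 + 6*m)
f(g, w) = -5 + g
Q(W, R) = -8 + R + W (Q(W, R) = (R + W) - 8 = -8 + R + W)
z(-8)*(Q(-2, f(-5, -4)) - 388) = (7 + 6*(-8))*((-8 + (-5 - 5) - 2) - 388) = (7 - 48)*((-8 - 10 - 2) - 388) = -41*(-20 - 388) = -41*(-408) = 16728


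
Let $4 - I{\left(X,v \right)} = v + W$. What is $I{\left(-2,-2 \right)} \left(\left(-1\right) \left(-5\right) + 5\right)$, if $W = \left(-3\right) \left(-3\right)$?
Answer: $-30$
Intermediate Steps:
$W = 9$
$I{\left(X,v \right)} = -5 - v$ ($I{\left(X,v \right)} = 4 - \left(v + 9\right) = 4 - \left(9 + v\right) = -5 - v$)
$I{\left(-2,-2 \right)} \left(\left(-1\right) \left(-5\right) + 5\right) = \left(-5 - -2\right) \left(\left(-1\right) \left(-5\right) + 5\right) = \left(-5 + 2\right) \left(5 + 5\right) = \left(-3\right) 10 = -30$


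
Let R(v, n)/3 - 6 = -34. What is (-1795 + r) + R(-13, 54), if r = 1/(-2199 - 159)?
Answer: -4430683/2358 ≈ -1879.0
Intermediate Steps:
R(v, n) = -84 (R(v, n) = 18 + 3*(-34) = 18 - 102 = -84)
r = -1/2358 (r = 1/(-2358) = -1/2358 ≈ -0.00042409)
(-1795 + r) + R(-13, 54) = (-1795 - 1/2358) - 84 = -4232611/2358 - 84 = -4430683/2358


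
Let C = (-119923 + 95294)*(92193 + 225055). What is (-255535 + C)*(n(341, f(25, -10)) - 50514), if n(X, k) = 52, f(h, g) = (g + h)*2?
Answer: 394297781865474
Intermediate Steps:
f(h, g) = 2*g + 2*h
C = -7813500992 (C = -24629*317248 = -7813500992)
(-255535 + C)*(n(341, f(25, -10)) - 50514) = (-255535 - 7813500992)*(52 - 50514) = -7813756527*(-50462) = 394297781865474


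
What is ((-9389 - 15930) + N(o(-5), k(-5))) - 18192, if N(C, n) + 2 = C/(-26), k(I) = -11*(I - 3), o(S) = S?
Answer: -1131333/26 ≈ -43513.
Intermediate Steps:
k(I) = 33 - 11*I (k(I) = -11*(-3 + I) = 33 - 11*I)
N(C, n) = -2 - C/26 (N(C, n) = -2 + C/(-26) = -2 + C*(-1/26) = -2 - C/26)
((-9389 - 15930) + N(o(-5), k(-5))) - 18192 = ((-9389 - 15930) + (-2 - 1/26*(-5))) - 18192 = (-25319 + (-2 + 5/26)) - 18192 = (-25319 - 47/26) - 18192 = -658341/26 - 18192 = -1131333/26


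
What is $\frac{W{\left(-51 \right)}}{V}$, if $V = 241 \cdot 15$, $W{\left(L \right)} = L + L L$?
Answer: $\frac{170}{241} \approx 0.70539$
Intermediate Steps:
$W{\left(L \right)} = L + L^{2}$
$V = 3615$
$\frac{W{\left(-51 \right)}}{V} = \frac{\left(-51\right) \left(1 - 51\right)}{3615} = \left(-51\right) \left(-50\right) \frac{1}{3615} = 2550 \cdot \frac{1}{3615} = \frac{170}{241}$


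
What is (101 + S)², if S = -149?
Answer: 2304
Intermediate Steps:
(101 + S)² = (101 - 149)² = (-48)² = 2304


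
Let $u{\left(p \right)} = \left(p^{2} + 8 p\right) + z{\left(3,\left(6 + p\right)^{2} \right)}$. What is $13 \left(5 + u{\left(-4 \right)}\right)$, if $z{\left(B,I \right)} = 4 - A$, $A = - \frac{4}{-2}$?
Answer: $-117$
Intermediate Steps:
$A = 2$ ($A = \left(-4\right) \left(- \frac{1}{2}\right) = 2$)
$z{\left(B,I \right)} = 2$ ($z{\left(B,I \right)} = 4 - 2 = 2$)
$u{\left(p \right)} = 2 + p^{2} + 8 p$ ($u{\left(p \right)} = \left(p^{2} + 8 p\right) + 2 = 2 + p^{2} + 8 p$)
$13 \left(5 + u{\left(-4 \right)}\right) = 13 \left(5 + \left(2 + \left(-4\right)^{2} + 8 \left(-4\right)\right)\right) = 13 \left(5 + \left(2 + 16 - 32\right)\right) = 13 \left(5 - 14\right) = 13 \left(-9\right) = -117$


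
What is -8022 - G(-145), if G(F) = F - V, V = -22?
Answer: -7899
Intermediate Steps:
G(F) = 22 + F (G(F) = F - 1*(-22) = F + 22 = 22 + F)
-8022 - G(-145) = -8022 - (22 - 145) = -8022 - 1*(-123) = -8022 + 123 = -7899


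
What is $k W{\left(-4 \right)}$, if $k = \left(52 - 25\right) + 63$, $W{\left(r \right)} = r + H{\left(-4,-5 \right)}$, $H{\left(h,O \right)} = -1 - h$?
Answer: $-90$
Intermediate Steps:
$W{\left(r \right)} = 3 + r$ ($W{\left(r \right)} = r - -3 = r + \left(-1 + 4\right) = r + 3 = 3 + r$)
$k = 90$ ($k = 27 + 63 = 90$)
$k W{\left(-4 \right)} = 90 \left(3 - 4\right) = 90 \left(-1\right) = -90$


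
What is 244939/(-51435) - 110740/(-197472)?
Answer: -3556056859/846414360 ≈ -4.2013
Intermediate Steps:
244939/(-51435) - 110740/(-197472) = 244939*(-1/51435) - 110740*(-1/197472) = -244939/51435 + 27685/49368 = -3556056859/846414360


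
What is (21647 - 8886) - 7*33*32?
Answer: 5369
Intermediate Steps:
(21647 - 8886) - 7*33*32 = 12761 - 231*32 = 12761 - 7392 = 5369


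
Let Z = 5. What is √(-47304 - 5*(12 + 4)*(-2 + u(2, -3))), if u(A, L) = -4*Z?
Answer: 2*I*√11386 ≈ 213.41*I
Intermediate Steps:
u(A, L) = -20 (u(A, L) = -4*5 = -20)
√(-47304 - 5*(12 + 4)*(-2 + u(2, -3))) = √(-47304 - 5*(12 + 4)*(-2 - 20)) = √(-47304 - 80*(-22)) = √(-47304 - 5*(-352)) = √(-47304 + 1760) = √(-45544) = 2*I*√11386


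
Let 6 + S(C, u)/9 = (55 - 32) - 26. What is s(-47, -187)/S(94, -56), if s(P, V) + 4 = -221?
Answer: 25/9 ≈ 2.7778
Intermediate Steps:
s(P, V) = -225 (s(P, V) = -4 - 221 = -225)
S(C, u) = -81 (S(C, u) = -54 + 9*((55 - 32) - 26) = -54 + 9*(23 - 26) = -54 + 9*(-3) = -54 - 27 = -81)
s(-47, -187)/S(94, -56) = -225/(-81) = -225*(-1/81) = 25/9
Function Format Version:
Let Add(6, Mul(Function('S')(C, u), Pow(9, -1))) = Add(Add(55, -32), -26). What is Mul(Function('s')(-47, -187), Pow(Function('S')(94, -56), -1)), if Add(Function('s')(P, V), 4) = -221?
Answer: Rational(25, 9) ≈ 2.7778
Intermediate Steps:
Function('s')(P, V) = -225 (Function('s')(P, V) = Add(-4, -221) = -225)
Function('S')(C, u) = -81 (Function('S')(C, u) = Add(-54, Mul(9, Add(Add(55, -32), -26))) = Add(-54, Mul(9, Add(23, -26))) = Add(-54, Mul(9, -3)) = Add(-54, -27) = -81)
Mul(Function('s')(-47, -187), Pow(Function('S')(94, -56), -1)) = Mul(-225, Pow(-81, -1)) = Mul(-225, Rational(-1, 81)) = Rational(25, 9)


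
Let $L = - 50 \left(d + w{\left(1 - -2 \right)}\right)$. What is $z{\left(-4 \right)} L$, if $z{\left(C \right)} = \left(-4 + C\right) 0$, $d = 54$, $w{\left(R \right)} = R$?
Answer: $0$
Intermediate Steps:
$z{\left(C \right)} = 0$
$L = -2850$ ($L = - 50 \left(54 + \left(1 - -2\right)\right) = - 50 \left(54 + \left(1 + 2\right)\right) = - 50 \left(54 + 3\right) = \left(-50\right) 57 = -2850$)
$z{\left(-4 \right)} L = 0 \left(-2850\right) = 0$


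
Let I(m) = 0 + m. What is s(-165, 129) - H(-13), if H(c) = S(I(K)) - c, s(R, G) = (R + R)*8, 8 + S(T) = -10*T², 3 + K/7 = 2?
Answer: -2155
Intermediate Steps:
K = -7 (K = -21 + 7*2 = -21 + 14 = -7)
I(m) = m
S(T) = -8 - 10*T²
s(R, G) = 16*R (s(R, G) = (2*R)*8 = 16*R)
H(c) = -498 - c (H(c) = (-8 - 10*(-7)²) - c = (-8 - 10*49) - c = (-8 - 490) - c = -498 - c)
s(-165, 129) - H(-13) = 16*(-165) - (-498 - 1*(-13)) = -2640 - (-498 + 13) = -2640 - 1*(-485) = -2640 + 485 = -2155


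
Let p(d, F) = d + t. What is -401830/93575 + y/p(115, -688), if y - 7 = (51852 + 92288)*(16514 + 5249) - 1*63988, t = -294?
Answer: -58706252697399/3349985 ≈ -1.7524e+7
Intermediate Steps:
p(d, F) = -294 + d (p(d, F) = d - 294 = -294 + d)
y = 3136854839 (y = 7 + ((51852 + 92288)*(16514 + 5249) - 1*63988) = 7 + (144140*21763 - 63988) = 7 + (3136918820 - 63988) = 7 + 3136854832 = 3136854839)
-401830/93575 + y/p(115, -688) = -401830/93575 + 3136854839/(-294 + 115) = -401830*1/93575 + 3136854839/(-179) = -80366/18715 + 3136854839*(-1/179) = -80366/18715 - 3136854839/179 = -58706252697399/3349985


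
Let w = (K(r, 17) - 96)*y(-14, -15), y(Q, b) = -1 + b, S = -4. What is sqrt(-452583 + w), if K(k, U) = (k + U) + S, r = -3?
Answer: I*sqrt(451207) ≈ 671.72*I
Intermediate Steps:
K(k, U) = -4 + U + k (K(k, U) = (k + U) - 4 = (U + k) - 4 = -4 + U + k)
w = 1376 (w = ((-4 + 17 - 3) - 96)*(-1 - 15) = (10 - 96)*(-16) = -86*(-16) = 1376)
sqrt(-452583 + w) = sqrt(-452583 + 1376) = sqrt(-451207) = I*sqrt(451207)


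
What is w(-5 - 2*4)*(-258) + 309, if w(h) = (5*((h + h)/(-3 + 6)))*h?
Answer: -145031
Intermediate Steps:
w(h) = 10*h²/3 (w(h) = (5*((2*h)/3))*h = (5*((2*h)*(⅓)))*h = (5*(2*h/3))*h = (10*h/3)*h = 10*h²/3)
w(-5 - 2*4)*(-258) + 309 = (10*(-5 - 2*4)²/3)*(-258) + 309 = (10*(-5 - 8)²/3)*(-258) + 309 = ((10/3)*(-13)²)*(-258) + 309 = ((10/3)*169)*(-258) + 309 = (1690/3)*(-258) + 309 = -145340 + 309 = -145031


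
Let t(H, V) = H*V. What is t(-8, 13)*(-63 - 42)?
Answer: 10920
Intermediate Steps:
t(-8, 13)*(-63 - 42) = (-8*13)*(-63 - 42) = -104*(-105) = 10920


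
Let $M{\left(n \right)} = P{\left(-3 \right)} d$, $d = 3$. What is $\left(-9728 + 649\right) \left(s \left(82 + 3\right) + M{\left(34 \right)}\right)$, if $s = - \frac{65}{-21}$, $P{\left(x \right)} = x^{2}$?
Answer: $- \frac{7901324}{3} \approx -2.6338 \cdot 10^{6}$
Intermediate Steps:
$M{\left(n \right)} = 27$ ($M{\left(n \right)} = \left(-3\right)^{2} \cdot 3 = 9 \cdot 3 = 27$)
$s = \frac{65}{21}$ ($s = \left(-65\right) \left(- \frac{1}{21}\right) = \frac{65}{21} \approx 3.0952$)
$\left(-9728 + 649\right) \left(s \left(82 + 3\right) + M{\left(34 \right)}\right) = \left(-9728 + 649\right) \left(\frac{65 \left(82 + 3\right)}{21} + 27\right) = - 9079 \left(\frac{65}{21} \cdot 85 + 27\right) = - 9079 \left(\frac{5525}{21} + 27\right) = \left(-9079\right) \frac{6092}{21} = - \frac{7901324}{3}$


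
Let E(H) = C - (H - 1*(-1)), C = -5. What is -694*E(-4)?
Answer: 1388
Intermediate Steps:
E(H) = -6 - H (E(H) = -5 - (H - 1*(-1)) = -5 - (H + 1) = -5 - (1 + H) = -5 + (-1 - H) = -6 - H)
-694*E(-4) = -694*(-6 - 1*(-4)) = -694*(-6 + 4) = -694*(-2) = 1388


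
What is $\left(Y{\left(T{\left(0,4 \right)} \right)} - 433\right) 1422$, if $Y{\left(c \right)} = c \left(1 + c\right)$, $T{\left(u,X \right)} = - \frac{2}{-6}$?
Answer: $-615094$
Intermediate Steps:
$T{\left(u,X \right)} = \frac{1}{3}$ ($T{\left(u,X \right)} = \left(-2\right) \left(- \frac{1}{6}\right) = \frac{1}{3}$)
$\left(Y{\left(T{\left(0,4 \right)} \right)} - 433\right) 1422 = \left(\frac{1 + \frac{1}{3}}{3} - 433\right) 1422 = \left(\frac{1}{3} \cdot \frac{4}{3} - 433\right) 1422 = \left(\frac{4}{9} - 433\right) 1422 = \left(- \frac{3893}{9}\right) 1422 = -615094$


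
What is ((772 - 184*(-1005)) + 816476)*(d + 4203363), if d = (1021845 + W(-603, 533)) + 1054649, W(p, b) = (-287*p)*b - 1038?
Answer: 98733924079776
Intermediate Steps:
W(p, b) = -1038 - 287*b*p (W(p, b) = -287*b*p - 1038 = -1038 - 287*b*p)
d = 94316969 (d = (1021845 + (-1038 - 287*533*(-603))) + 1054649 = (1021845 + (-1038 + 92241513)) + 1054649 = (1021845 + 92240475) + 1054649 = 93262320 + 1054649 = 94316969)
((772 - 184*(-1005)) + 816476)*(d + 4203363) = ((772 - 184*(-1005)) + 816476)*(94316969 + 4203363) = ((772 + 184920) + 816476)*98520332 = (185692 + 816476)*98520332 = 1002168*98520332 = 98733924079776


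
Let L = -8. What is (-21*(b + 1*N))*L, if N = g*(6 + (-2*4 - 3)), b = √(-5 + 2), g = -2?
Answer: 1680 + 168*I*√3 ≈ 1680.0 + 290.98*I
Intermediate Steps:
b = I*√3 (b = √(-3) = I*√3 ≈ 1.732*I)
N = 10 (N = -2*(6 + (-2*4 - 3)) = -2*(6 + (-8 - 3)) = -2*(6 - 11) = -2*(-5) = 10)
(-21*(b + 1*N))*L = -21*(I*√3 + 1*10)*(-8) = -21*(I*√3 + 10)*(-8) = -21*(10 + I*√3)*(-8) = (-210 - 21*I*√3)*(-8) = 1680 + 168*I*√3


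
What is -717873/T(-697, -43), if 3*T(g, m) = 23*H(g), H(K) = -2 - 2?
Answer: 2153619/92 ≈ 23409.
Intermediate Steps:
H(K) = -4
T(g, m) = -92/3 (T(g, m) = (23*(-4))/3 = (1/3)*(-92) = -92/3)
-717873/T(-697, -43) = -717873/(-92/3) = -717873*(-3/92) = 2153619/92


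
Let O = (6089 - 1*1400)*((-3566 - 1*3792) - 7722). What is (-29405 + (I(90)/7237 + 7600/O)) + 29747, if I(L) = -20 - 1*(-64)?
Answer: 4375360539764/12793228461 ≈ 342.01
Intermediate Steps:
I(L) = 44 (I(L) = -20 + 64 = 44)
O = -70710120 (O = (6089 - 1400)*((-3566 - 3792) - 7722) = 4689*(-7358 - 7722) = 4689*(-15080) = -70710120)
(-29405 + (I(90)/7237 + 7600/O)) + 29747 = (-29405 + (44/7237 + 7600/(-70710120))) + 29747 = (-29405 + (44*(1/7237) + 7600*(-1/70710120))) + 29747 = (-29405 + (44/7237 - 190/1767753)) + 29747 = (-29405 + 76406102/12793228461) + 29747 = -376184806489603/12793228461 + 29747 = 4375360539764/12793228461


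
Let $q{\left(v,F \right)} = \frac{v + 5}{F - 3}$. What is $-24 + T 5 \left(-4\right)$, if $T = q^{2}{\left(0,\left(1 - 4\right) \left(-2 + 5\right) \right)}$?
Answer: $- \frac{989}{36} \approx -27.472$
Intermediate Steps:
$q{\left(v,F \right)} = \frac{5 + v}{-3 + F}$
$T = \frac{25}{144}$ ($T = \left(\frac{5 + 0}{-3 + \left(1 - 4\right) \left(-2 + 5\right)}\right)^{2} = \left(\frac{1}{-3 - 9} \cdot 5\right)^{2} = \left(\frac{1}{-12} \cdot 5\right)^{2} = \left(\left(- \frac{1}{12}\right) 5\right)^{2} = \left(- \frac{5}{12}\right)^{2} = \frac{25}{144} \approx 0.17361$)
$-24 + T 5 \left(-4\right) = -24 + \frac{25 \cdot 5 \left(-4\right)}{144} = -24 + \frac{25}{144} \left(-20\right) = -24 - \frac{125}{36} = - \frac{989}{36}$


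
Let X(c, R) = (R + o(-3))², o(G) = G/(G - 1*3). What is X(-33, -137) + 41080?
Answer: 238849/4 ≈ 59712.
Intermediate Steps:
o(G) = G/(-3 + G) (o(G) = G/(G - 3) = G/(-3 + G))
X(c, R) = (½ + R)² (X(c, R) = (R - 3/(-3 - 3))² = (R - 3/(-6))² = (R - 3*(-⅙))² = (R + ½)² = (½ + R)²)
X(-33, -137) + 41080 = (1 + 2*(-137))²/4 + 41080 = (1 - 274)²/4 + 41080 = (¼)*(-273)² + 41080 = (¼)*74529 + 41080 = 74529/4 + 41080 = 238849/4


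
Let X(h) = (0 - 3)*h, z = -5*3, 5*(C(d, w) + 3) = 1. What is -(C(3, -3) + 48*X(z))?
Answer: -10786/5 ≈ -2157.2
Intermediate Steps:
C(d, w) = -14/5 (C(d, w) = -3 + (1/5)*1 = -3 + 1/5 = -14/5)
z = -15
X(h) = -3*h
-(C(3, -3) + 48*X(z)) = -(-14/5 + 48*(-3*(-15))) = -(-14/5 + 48*45) = -(-14/5 + 2160) = -1*10786/5 = -10786/5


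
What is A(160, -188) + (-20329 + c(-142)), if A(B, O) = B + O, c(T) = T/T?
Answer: -20356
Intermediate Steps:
c(T) = 1
A(160, -188) + (-20329 + c(-142)) = (160 - 188) + (-20329 + 1) = -28 - 20328 = -20356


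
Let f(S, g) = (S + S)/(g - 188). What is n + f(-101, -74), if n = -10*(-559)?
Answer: 732391/131 ≈ 5590.8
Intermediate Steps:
f(S, g) = 2*S/(-188 + g) (f(S, g) = (2*S)/(-188 + g) = 2*S/(-188 + g))
n = 5590
n + f(-101, -74) = 5590 + 2*(-101)/(-188 - 74) = 5590 + 2*(-101)/(-262) = 5590 + 2*(-101)*(-1/262) = 5590 + 101/131 = 732391/131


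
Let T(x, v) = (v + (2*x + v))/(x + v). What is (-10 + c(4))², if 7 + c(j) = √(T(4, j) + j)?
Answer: (17 - √6)² ≈ 211.72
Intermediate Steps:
T(x, v) = (2*v + 2*x)/(v + x) (T(x, v) = (v + (v + 2*x))/(v + x) = (2*v + 2*x)/(v + x))
c(j) = -7 + √(2 + j)
(-10 + c(4))² = (-10 + (-7 + √(2 + 4)))² = (-10 + (-7 + √6))² = (-17 + √6)²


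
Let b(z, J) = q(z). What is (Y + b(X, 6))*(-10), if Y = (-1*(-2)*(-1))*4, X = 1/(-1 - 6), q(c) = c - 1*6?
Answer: 990/7 ≈ 141.43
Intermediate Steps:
q(c) = -6 + c (q(c) = c - 6 = -6 + c)
X = -⅐ (X = 1/(-7) = -⅐ ≈ -0.14286)
b(z, J) = -6 + z
Y = -8 (Y = (2*(-1))*4 = -2*4 = -8)
(Y + b(X, 6))*(-10) = (-8 + (-6 - ⅐))*(-10) = (-8 - 43/7)*(-10) = -99/7*(-10) = 990/7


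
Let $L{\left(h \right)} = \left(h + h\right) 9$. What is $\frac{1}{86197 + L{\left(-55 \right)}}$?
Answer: $\frac{1}{85207} \approx 1.1736 \cdot 10^{-5}$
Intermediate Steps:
$L{\left(h \right)} = 18 h$ ($L{\left(h \right)} = 2 h 9 = 18 h$)
$\frac{1}{86197 + L{\left(-55 \right)}} = \frac{1}{86197 + 18 \left(-55\right)} = \frac{1}{86197 - 990} = \frac{1}{85207}$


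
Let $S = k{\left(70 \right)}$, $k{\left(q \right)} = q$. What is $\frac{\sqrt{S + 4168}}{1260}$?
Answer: $\frac{\sqrt{4238}}{1260} \approx 0.051667$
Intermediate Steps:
$S = 70$
$\frac{\sqrt{S + 4168}}{1260} = \frac{\sqrt{70 + 4168}}{1260} = \sqrt{4238} \cdot \frac{1}{1260} = \frac{\sqrt{4238}}{1260}$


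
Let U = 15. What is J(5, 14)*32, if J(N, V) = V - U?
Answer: -32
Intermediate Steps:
J(N, V) = -15 + V (J(N, V) = V - 1*15 = V - 15 = -15 + V)
J(5, 14)*32 = (-15 + 14)*32 = -1*32 = -32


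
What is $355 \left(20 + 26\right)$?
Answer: $16330$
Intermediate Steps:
$355 \left(20 + 26\right) = 355 \cdot 46 = 16330$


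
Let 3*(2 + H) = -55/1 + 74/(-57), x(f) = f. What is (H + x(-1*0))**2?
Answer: 12609601/29241 ≈ 431.23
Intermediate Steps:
H = -3551/171 (H = -2 + (-55/1 + 74/(-57))/3 = -2 + (-55*1 + 74*(-1/57))/3 = -2 + (-55 - 74/57)/3 = -2 + (1/3)*(-3209/57) = -2 - 3209/171 = -3551/171 ≈ -20.766)
(H + x(-1*0))**2 = (-3551/171 - 1*0)**2 = (-3551/171 + 0)**2 = (-3551/171)**2 = 12609601/29241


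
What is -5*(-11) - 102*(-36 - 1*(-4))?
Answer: 3319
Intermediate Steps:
-5*(-11) - 102*(-36 - 1*(-4)) = 55 - 102*(-36 + 4) = 55 - 102*(-32) = 55 + 3264 = 3319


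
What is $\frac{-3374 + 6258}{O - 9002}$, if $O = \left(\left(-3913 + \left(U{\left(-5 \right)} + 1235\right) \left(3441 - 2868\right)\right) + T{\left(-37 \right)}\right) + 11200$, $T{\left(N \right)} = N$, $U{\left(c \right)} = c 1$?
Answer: $\frac{206}{50217} \approx 0.0041022$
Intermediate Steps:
$U{\left(c \right)} = c$
$O = 712040$ ($O = \left(\left(-3913 + \left(-5 + 1235\right) \left(3441 - 2868\right)\right) - 37\right) + 11200 = \left(\left(-3913 + 1230 \cdot 573\right) - 37\right) + 11200 = \left(\left(-3913 + 704790\right) - 37\right) + 11200 = \left(700877 - 37\right) + 11200 = 700840 + 11200 = 712040$)
$\frac{-3374 + 6258}{O - 9002} = \frac{-3374 + 6258}{712040 - 9002} = \frac{2884}{703038} = 2884 \cdot \frac{1}{703038} = \frac{206}{50217}$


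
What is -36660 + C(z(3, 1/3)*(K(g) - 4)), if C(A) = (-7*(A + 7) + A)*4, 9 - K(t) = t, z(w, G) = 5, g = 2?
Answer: -37216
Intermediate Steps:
K(t) = 9 - t
C(A) = -196 - 24*A (C(A) = (-7*(7 + A) + A)*4 = ((-49 - 7*A) + A)*4 = (-49 - 6*A)*4 = -196 - 24*A)
-36660 + C(z(3, 1/3)*(K(g) - 4)) = -36660 + (-196 - 120*((9 - 1*2) - 4)) = -36660 + (-196 - 120*((9 - 2) - 4)) = -36660 + (-196 - 120*(7 - 4)) = -36660 + (-196 - 120*3) = -36660 + (-196 - 24*15) = -36660 + (-196 - 360) = -36660 - 556 = -37216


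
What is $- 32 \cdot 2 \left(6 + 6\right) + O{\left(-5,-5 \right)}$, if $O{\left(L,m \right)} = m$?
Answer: $-773$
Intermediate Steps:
$- 32 \cdot 2 \left(6 + 6\right) + O{\left(-5,-5 \right)} = - 32 \cdot 2 \left(6 + 6\right) - 5 = - 32 \cdot 2 \cdot 12 - 5 = \left(-32\right) 24 - 5 = -768 - 5 = -773$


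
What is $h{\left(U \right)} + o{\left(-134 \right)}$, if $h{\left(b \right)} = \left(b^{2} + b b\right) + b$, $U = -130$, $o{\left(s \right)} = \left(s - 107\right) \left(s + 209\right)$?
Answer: $15595$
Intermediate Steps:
$o{\left(s \right)} = \left(-107 + s\right) \left(209 + s\right)$
$h{\left(b \right)} = b + 2 b^{2}$ ($h{\left(b \right)} = \left(b^{2} + b^{2}\right) + b = 2 b^{2} + b = b + 2 b^{2}$)
$h{\left(U \right)} + o{\left(-134 \right)} = - 130 \left(1 + 2 \left(-130\right)\right) + \left(-22363 + \left(-134\right)^{2} + 102 \left(-134\right)\right) = - 130 \left(1 - 260\right) - 18075 = \left(-130\right) \left(-259\right) - 18075 = 33670 - 18075 = 15595$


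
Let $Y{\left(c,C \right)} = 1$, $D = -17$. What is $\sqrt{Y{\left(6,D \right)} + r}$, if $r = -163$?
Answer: $9 i \sqrt{2} \approx 12.728 i$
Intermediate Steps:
$\sqrt{Y{\left(6,D \right)} + r} = \sqrt{1 - 163} = \sqrt{-162} = 9 i \sqrt{2}$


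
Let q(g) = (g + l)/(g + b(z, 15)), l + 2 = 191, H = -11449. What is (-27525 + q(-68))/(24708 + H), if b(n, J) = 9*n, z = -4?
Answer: -2862721/1378936 ≈ -2.0760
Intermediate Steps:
l = 189 (l = -2 + 191 = 189)
q(g) = (189 + g)/(-36 + g) (q(g) = (g + 189)/(g + 9*(-4)) = (189 + g)/(g - 36) = (189 + g)/(-36 + g))
(-27525 + q(-68))/(24708 + H) = (-27525 + (189 - 68)/(-36 - 68))/(24708 - 11449) = (-27525 + 121/(-104))/13259 = (-27525 - 1/104*121)*(1/13259) = (-27525 - 121/104)*(1/13259) = -2862721/104*1/13259 = -2862721/1378936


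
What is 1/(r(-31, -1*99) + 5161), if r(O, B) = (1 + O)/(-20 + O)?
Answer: 17/87747 ≈ 0.00019374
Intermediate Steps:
r(O, B) = (1 + O)/(-20 + O)
1/(r(-31, -1*99) + 5161) = 1/((1 - 31)/(-20 - 31) + 5161) = 1/(-30/(-51) + 5161) = 1/(-1/51*(-30) + 5161) = 1/(10/17 + 5161) = 1/(87747/17) = 17/87747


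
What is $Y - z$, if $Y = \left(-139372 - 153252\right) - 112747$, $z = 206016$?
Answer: $-611387$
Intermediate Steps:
$Y = -405371$ ($Y = -292624 - 112747 = -405371$)
$Y - z = -405371 - 206016 = -611387$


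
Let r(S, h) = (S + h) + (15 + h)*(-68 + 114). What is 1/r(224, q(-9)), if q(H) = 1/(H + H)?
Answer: 18/16405 ≈ 0.0010972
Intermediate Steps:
q(H) = 1/(2*H)
r(S, h) = 690 + S + 47*h (r(S, h) = (S + h) + (15 + h)*46 = (S + h) + (690 + 46*h) = 690 + S + 47*h)
1/r(224, q(-9)) = 1/(690 + 224 + 47*((1/2)/(-9))) = 1/(690 + 224 + 47*((1/2)*(-1/9))) = 1/(690 + 224 + 47*(-1/18)) = 1/(690 + 224 - 47/18) = 1/(16405/18) = 18/16405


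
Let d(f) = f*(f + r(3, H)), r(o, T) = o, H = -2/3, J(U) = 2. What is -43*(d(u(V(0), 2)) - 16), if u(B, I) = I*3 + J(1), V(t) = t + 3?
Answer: -3096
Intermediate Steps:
H = -⅔ (H = -2*⅓ = -⅔ ≈ -0.66667)
V(t) = 3 + t
u(B, I) = 2 + 3*I (u(B, I) = I*3 + 2 = 3*I + 2 = 2 + 3*I)
d(f) = f*(3 + f) (d(f) = f*(f + 3) = f*(3 + f))
-43*(d(u(V(0), 2)) - 16) = -43*((2 + 3*2)*(3 + (2 + 3*2)) - 16) = -43*((2 + 6)*(3 + (2 + 6)) - 16) = -43*(8*(3 + 8) - 16) = -43*(8*11 - 16) = -43*(88 - 16) = -43*72 = -3096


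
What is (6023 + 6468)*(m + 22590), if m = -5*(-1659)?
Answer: 385784535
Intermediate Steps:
m = 8295
(6023 + 6468)*(m + 22590) = (6023 + 6468)*(8295 + 22590) = 12491*30885 = 385784535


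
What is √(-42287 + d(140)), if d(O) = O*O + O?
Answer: I*√22547 ≈ 150.16*I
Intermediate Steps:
d(O) = O + O² (d(O) = O² + O = O + O²)
√(-42287 + d(140)) = √(-42287 + 140*(1 + 140)) = √(-42287 + 140*141) = √(-42287 + 19740) = √(-22547) = I*√22547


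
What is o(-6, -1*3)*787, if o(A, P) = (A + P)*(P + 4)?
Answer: -7083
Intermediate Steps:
o(A, P) = (4 + P)*(A + P) (o(A, P) = (A + P)*(4 + P) = (4 + P)*(A + P))
o(-6, -1*3)*787 = ((-1*3)² + 4*(-6) + 4*(-1*3) - (-6)*3)*787 = ((-3)² - 24 + 4*(-3) - 6*(-3))*787 = (9 - 24 - 12 + 18)*787 = -9*787 = -7083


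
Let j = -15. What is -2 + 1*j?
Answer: -17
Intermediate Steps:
-2 + 1*j = -2 + 1*(-15) = -2 - 15 = -17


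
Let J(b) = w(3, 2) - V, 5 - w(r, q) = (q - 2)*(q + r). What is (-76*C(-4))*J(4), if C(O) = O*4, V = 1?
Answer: 4864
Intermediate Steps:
w(r, q) = 5 - (-2 + q)*(q + r) (w(r, q) = 5 - (q - 2)*(q + r) = 5 - (-2 + q)*(q + r))
C(O) = 4*O
J(b) = 4 (J(b) = (5 - 1*2² + 2*2 + 2*3 - 1*2*3) - 1*1 = (5 - 1*4 + 4 + 6 - 6) - 1 = (5 - 4 + 4 + 6 - 6) - 1 = 5 - 1 = 4)
(-76*C(-4))*J(4) = -304*(-4)*4 = -76*(-16)*4 = 1216*4 = 4864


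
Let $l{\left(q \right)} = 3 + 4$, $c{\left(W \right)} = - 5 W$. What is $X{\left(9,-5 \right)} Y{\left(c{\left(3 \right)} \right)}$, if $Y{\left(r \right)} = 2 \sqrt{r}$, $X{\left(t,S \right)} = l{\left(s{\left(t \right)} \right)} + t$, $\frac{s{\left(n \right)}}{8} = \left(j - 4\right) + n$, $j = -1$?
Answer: $32 i \sqrt{15} \approx 123.94 i$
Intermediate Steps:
$s{\left(n \right)} = -40 + 8 n$ ($s{\left(n \right)} = 8 \left(\left(-1 - 4\right) + n\right) = 8 \left(-5 + n\right) = -40 + 8 n$)
$l{\left(q \right)} = 7$
$X{\left(t,S \right)} = 7 + t$
$X{\left(9,-5 \right)} Y{\left(c{\left(3 \right)} \right)} = \left(7 + 9\right) 2 \sqrt{\left(-5\right) 3} = 16 \cdot 2 \sqrt{-15} = 16 \cdot 2 i \sqrt{15} = 32 i \sqrt{15}$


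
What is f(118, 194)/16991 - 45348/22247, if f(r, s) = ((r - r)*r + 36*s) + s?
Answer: -610818902/377998777 ≈ -1.6159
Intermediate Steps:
f(r, s) = 37*s (f(r, s) = (0*r + 36*s) + s = (0 + 36*s) + s = 36*s + s = 37*s)
f(118, 194)/16991 - 45348/22247 = (37*194)/16991 - 45348/22247 = 7178*(1/16991) - 45348*1/22247 = 7178/16991 - 45348/22247 = -610818902/377998777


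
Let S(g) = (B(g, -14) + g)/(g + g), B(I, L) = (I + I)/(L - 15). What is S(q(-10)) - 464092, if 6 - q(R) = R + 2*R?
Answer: -26917309/58 ≈ -4.6409e+5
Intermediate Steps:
B(I, L) = 2*I/(-15 + L) (B(I, L) = (2*I)/(-15 + L) = 2*I/(-15 + L))
q(R) = 6 - 3*R (q(R) = 6 - (R + 2*R) = 6 - 3*R)
S(g) = 27/58 (S(g) = (2*g/(-15 - 14) + g)/(g + g) = (2*g/(-29) + g)/((2*g)) = (2*g*(-1/29) + g)*(1/(2*g)) = (-2*g/29 + g)*(1/(2*g)) = (27*g/29)*(1/(2*g)) = 27/58)
S(q(-10)) - 464092 = 27/58 - 464092 = -26917309/58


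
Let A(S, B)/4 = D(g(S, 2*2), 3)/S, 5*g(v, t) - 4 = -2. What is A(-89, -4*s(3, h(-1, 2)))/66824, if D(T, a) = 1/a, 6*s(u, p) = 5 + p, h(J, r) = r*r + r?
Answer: -1/4460502 ≈ -2.2419e-7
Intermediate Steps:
h(J, r) = r + r² (h(J, r) = r² + r = r + r²)
g(v, t) = ⅖ (g(v, t) = ⅘ + (⅕)*(-2) = ⅘ - ⅖ = ⅖)
s(u, p) = ⅚ + p/6 (s(u, p) = (5 + p)/6 = ⅚ + p/6)
A(S, B) = 4/(3*S) (A(S, B) = 4*(1/(3*S)) = 4/(3*S))
A(-89, -4*s(3, h(-1, 2)))/66824 = ((4/3)/(-89))/66824 = ((4/3)*(-1/89))*(1/66824) = -4/267*1/66824 = -1/4460502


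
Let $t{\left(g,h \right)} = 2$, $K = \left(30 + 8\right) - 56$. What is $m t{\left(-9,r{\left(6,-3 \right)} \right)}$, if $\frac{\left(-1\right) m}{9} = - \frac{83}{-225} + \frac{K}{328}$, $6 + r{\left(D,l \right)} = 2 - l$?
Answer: $- \frac{11587}{2050} \approx -5.6522$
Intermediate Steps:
$K = -18$ ($K = 38 - 56 = -18$)
$r{\left(D,l \right)} = -4 - l$ ($r{\left(D,l \right)} = -6 - \left(-2 + l\right) = -4 - l$)
$m = - \frac{11587}{4100}$ ($m = - 9 \left(- \frac{83}{-225} - \frac{18}{328}\right) = - 9 \left(\left(-83\right) \left(- \frac{1}{225}\right) - \frac{9}{164}\right) = - 9 \left(\frac{83}{225} - \frac{9}{164}\right) = \left(-9\right) \frac{11587}{36900} = - \frac{11587}{4100} \approx -2.8261$)
$m t{\left(-9,r{\left(6,-3 \right)} \right)} = \left(- \frac{11587}{4100}\right) 2 = - \frac{11587}{2050}$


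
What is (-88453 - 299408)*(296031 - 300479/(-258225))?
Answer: -9883073917431298/86075 ≈ -1.1482e+11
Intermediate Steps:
(-88453 - 299408)*(296031 - 300479/(-258225)) = -387861*(296031 - 300479*(-1/258225)) = -387861*(296031 + 300479/258225) = -387861*76442905454/258225 = -9883073917431298/86075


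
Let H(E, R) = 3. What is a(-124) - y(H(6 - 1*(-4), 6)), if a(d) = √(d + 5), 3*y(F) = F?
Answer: -1 + I*√119 ≈ -1.0 + 10.909*I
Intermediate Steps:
y(F) = F/3
a(d) = √(5 + d)
a(-124) - y(H(6 - 1*(-4), 6)) = √(5 - 124) - 3/3 = √(-119) - 1*1 = I*√119 - 1 = -1 + I*√119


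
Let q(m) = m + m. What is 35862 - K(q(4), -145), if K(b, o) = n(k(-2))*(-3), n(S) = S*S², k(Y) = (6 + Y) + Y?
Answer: 35886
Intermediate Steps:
k(Y) = 6 + 2*Y
q(m) = 2*m
n(S) = S³
K(b, o) = -24 (K(b, o) = (6 + 2*(-2))³*(-3) = (6 - 4)³*(-3) = 2³*(-3) = 8*(-3) = -24)
35862 - K(q(4), -145) = 35862 - 1*(-24) = 35862 + 24 = 35886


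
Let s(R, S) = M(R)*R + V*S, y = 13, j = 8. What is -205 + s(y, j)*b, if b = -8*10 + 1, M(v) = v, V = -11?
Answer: -6604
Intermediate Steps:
s(R, S) = R² - 11*S (s(R, S) = R*R - 11*S = R² - 11*S)
b = -79 (b = -80 + 1 = -79)
-205 + s(y, j)*b = -205 + (13² - 11*8)*(-79) = -205 + (169 - 88)*(-79) = -205 + 81*(-79) = -205 - 6399 = -6604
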